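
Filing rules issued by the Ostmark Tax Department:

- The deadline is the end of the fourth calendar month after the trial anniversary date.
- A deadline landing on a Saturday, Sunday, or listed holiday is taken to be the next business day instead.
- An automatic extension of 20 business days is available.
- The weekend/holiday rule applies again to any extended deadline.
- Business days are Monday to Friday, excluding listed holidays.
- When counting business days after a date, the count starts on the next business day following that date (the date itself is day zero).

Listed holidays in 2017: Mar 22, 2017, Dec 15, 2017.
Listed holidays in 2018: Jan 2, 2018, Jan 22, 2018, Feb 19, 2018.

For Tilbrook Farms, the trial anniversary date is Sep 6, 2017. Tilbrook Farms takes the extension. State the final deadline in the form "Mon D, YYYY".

Mar 1, 2018

4 months after Sep 6, 2017 is January 2018; that month ends on Jan 31, 2018.
Jan 31, 2018 is a Wednesday and not a listed holiday, so it stands.
Counting 20 further business days from Jan 31, 2018 reaches Mar 1, 2018.
Mar 1, 2018 is a Thursday and not a listed holiday, so it stands.
So the filing is due Mar 1, 2018.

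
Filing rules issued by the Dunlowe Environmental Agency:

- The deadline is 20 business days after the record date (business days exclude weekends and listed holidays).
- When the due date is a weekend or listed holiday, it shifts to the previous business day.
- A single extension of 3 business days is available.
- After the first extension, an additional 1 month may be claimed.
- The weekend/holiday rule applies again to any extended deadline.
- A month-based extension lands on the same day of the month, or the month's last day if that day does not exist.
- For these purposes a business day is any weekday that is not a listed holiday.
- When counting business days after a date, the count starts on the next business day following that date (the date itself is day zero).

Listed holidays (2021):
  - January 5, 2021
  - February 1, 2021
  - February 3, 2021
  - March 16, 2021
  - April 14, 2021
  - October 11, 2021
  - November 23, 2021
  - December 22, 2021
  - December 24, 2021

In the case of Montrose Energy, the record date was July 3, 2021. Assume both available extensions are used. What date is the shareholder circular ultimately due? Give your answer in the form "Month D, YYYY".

20 business days after July 3, 2021, excluding weekends and holidays, is July 30, 2021.
July 30, 2021 (Friday) is already a business day.
Counting 3 further business days from July 30, 2021 reaches August 4, 2021.
August 4, 2021 is a Wednesday and not a listed holiday, so it stands.
Applying the 1 month extension: 1 month after August 4, 2021 is September 4, 2021.
September 4, 2021 is a Saturday, so it moves to the preceding business day, September 3, 2021 (Friday).
Deadline: September 3, 2021.

September 3, 2021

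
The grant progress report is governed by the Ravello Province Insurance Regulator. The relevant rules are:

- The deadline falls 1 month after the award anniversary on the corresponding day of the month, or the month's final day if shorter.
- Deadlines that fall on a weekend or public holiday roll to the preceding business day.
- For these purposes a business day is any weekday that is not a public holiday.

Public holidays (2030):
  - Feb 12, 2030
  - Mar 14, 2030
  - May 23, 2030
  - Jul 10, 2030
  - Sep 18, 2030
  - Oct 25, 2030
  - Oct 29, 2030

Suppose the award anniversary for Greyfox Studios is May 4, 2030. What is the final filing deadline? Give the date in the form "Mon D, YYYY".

1 month after May 4, 2030, on the same day of the month, is Jun 4, 2030.
Since Jun 4, 2030 is a Tuesday and not a holiday, the date is unchanged.
The final due date is Jun 4, 2030.

Jun 4, 2030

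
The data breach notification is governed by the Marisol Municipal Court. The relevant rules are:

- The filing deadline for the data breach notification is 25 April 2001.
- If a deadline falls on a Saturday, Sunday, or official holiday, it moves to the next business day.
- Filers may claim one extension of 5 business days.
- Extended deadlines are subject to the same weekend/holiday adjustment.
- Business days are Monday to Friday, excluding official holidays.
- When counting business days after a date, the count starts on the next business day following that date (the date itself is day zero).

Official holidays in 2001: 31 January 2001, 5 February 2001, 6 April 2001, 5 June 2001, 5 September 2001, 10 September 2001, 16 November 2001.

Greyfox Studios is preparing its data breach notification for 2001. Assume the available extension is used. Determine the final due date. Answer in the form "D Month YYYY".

2 May 2001

The stated deadline is 25 April 2001.
25 April 2001 falls on a Wednesday, which is a business day, so no adjustment is needed.
The 5-business-day extension runs from 25 April 2001 to 2 May 2001.
Since 2 May 2001 is a Wednesday and not a holiday, the date is unchanged.
Deadline: 2 May 2001.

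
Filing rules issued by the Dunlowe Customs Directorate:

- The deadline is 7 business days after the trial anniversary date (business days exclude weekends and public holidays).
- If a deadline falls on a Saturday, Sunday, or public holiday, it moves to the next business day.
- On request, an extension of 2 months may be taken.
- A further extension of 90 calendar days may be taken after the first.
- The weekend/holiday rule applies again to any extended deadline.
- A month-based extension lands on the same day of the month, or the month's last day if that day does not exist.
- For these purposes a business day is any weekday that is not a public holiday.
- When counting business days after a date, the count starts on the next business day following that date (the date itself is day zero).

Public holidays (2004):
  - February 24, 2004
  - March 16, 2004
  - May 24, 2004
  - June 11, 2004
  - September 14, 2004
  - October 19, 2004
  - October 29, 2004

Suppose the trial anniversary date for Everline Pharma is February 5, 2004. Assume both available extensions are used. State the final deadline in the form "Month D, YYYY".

July 15, 2004

Starting the day after February 5, 2004 and counting 7 business days lands on February 16, 2004.
February 16, 2004 is a Monday and not a listed holiday, so it stands.
Add 2 months to February 16, 2004: April 16, 2004.
April 16, 2004 falls on a Friday, which is a business day, so no adjustment is needed.
With the 90-day extension, April 16, 2004 becomes July 15, 2004.
July 15, 2004 (Thursday) is already a business day.
The final due date is July 15, 2004.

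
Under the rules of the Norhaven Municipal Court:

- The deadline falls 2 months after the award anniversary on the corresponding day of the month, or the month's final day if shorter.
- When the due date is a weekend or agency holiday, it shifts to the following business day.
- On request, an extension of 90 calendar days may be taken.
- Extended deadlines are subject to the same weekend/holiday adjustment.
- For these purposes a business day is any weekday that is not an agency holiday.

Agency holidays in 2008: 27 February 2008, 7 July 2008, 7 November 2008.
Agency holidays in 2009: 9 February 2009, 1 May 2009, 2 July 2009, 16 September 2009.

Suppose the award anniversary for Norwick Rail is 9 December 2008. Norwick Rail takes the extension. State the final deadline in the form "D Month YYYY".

11 May 2009

Moving 2 months forward from 9 December 2008 on the corresponding day gives 9 February 2009.
Because 9 February 2009 is a listed holiday, the deadline becomes 10 February 2009 (Tuesday).
With the 90-day extension, 10 February 2009 becomes 11 May 2009.
11 May 2009 is a Monday and not a listed holiday, so it stands.
Deadline: 11 May 2009.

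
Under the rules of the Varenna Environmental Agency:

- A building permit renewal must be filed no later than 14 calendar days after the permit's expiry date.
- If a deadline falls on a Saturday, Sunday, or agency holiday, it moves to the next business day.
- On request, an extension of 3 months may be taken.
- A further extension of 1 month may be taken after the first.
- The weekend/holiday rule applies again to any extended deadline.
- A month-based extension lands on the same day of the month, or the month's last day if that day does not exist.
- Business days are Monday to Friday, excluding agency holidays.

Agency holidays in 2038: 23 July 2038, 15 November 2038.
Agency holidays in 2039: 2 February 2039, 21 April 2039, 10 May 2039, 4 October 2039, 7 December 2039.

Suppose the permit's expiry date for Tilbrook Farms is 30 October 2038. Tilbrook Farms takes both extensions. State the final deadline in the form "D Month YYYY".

From 30 October 2038, 14 calendar days later is 13 November 2038.
13 November 2038 is a Saturday; the next business day is 16 November 2038 (Tuesday).
Add 3 months to 16 November 2038: 16 February 2039.
16 February 2039 falls on a Wednesday, which is a business day, so no adjustment is needed.
Applying the 1 month extension: 1 month after 16 February 2039 is 16 March 2039.
16 March 2039 falls on a Wednesday, which is a business day, so no adjustment is needed.
Final deadline: 16 March 2039.

16 March 2039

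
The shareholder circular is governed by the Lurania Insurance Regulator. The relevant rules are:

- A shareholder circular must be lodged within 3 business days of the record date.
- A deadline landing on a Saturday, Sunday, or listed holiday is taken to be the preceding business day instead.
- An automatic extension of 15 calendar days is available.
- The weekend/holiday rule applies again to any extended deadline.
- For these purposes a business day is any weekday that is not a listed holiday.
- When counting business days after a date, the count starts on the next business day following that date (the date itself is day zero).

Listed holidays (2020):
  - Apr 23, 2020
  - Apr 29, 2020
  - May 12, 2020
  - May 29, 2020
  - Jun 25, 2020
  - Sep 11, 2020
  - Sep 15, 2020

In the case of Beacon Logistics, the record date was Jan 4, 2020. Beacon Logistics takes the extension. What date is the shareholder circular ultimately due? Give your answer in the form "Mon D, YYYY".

Counting 3 business days after Jan 4, 2020 (skipping weekends and listed holidays) reaches Jan 8, 2020.
Jan 8, 2020 (Wednesday) is already a business day.
Applying the 15-calendar-day extension: Jan 8, 2020 + 15 days = Jan 23, 2020.
Since Jan 23, 2020 is a Thursday and not a holiday, the date is unchanged.
Deadline: Jan 23, 2020.

Jan 23, 2020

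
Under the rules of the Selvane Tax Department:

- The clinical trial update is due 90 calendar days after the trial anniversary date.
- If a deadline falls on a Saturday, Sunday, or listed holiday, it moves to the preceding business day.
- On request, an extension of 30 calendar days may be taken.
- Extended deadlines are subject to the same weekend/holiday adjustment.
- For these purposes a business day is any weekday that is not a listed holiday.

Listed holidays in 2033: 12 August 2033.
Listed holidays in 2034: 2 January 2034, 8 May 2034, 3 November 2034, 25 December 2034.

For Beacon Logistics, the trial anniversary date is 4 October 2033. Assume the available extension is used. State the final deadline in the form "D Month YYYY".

27 January 2034

90 calendar days after 4 October 2033 is 2 January 2034.
2 January 2034 falls on a listed holiday. Rolling to the preceding business day gives 30 December 2033, a Friday.
With the 30-day extension, 30 December 2033 becomes 29 January 2034.
29 January 2034 is a Sunday, so it moves to the preceding business day, 27 January 2034 (Friday).
The final due date is 27 January 2034.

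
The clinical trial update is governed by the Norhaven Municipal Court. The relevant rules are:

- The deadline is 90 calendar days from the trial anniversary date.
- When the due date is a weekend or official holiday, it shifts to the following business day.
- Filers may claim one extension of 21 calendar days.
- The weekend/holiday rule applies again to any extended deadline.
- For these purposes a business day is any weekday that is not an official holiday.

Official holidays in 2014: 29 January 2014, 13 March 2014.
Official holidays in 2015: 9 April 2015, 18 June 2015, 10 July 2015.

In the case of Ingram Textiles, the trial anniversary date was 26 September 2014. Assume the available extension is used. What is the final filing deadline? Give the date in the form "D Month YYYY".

90 calendar days after 26 September 2014 is 25 December 2014.
25 December 2014 is a Thursday and not a listed holiday, so it stands.
The 21-calendar-day extension moves the deadline from 25 December 2014 to 15 January 2015.
Since 15 January 2015 is a Thursday and not a holiday, the date is unchanged.
Deadline: 15 January 2015.

15 January 2015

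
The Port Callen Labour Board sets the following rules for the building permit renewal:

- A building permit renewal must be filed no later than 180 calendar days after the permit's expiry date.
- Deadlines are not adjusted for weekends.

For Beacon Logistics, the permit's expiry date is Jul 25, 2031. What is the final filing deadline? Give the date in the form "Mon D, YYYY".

Jan 21, 2032

Trigger date Jul 25, 2031 + 180 calendar days = Jan 21, 2032.
No adjustment is made for weekends or holidays, so Jan 21, 2032 stands.
So the filing is due Jan 21, 2032.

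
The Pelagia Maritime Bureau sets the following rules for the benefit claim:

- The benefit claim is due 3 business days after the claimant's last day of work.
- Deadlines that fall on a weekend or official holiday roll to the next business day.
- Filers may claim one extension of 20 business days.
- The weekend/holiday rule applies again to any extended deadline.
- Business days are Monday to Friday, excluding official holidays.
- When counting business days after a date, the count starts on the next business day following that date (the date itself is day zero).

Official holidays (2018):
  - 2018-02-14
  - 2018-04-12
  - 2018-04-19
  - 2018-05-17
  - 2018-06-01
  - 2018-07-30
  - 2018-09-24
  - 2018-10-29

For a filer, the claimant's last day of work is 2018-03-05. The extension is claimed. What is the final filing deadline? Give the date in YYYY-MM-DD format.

3 business days after 2018-03-05, excluding weekends and holidays, is 2018-03-08.
2018-03-08 is a Thursday and not a listed holiday, so it stands.
The 20-business-day extension runs from 2018-03-08 to 2018-04-05.
2018-04-05 falls on a Thursday, which is a business day, so no adjustment is needed.
Deadline: 2018-04-05.

2018-04-05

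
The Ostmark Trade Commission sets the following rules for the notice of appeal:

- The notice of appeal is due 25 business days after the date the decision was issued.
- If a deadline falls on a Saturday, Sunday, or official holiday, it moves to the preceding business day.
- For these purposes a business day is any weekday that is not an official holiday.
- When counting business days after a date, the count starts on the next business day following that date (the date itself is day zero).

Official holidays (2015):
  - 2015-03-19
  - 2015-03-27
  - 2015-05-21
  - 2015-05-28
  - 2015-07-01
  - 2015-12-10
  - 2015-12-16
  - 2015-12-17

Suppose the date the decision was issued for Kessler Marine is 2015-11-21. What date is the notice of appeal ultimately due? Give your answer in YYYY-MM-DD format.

Starting the day after 2015-11-21 and counting 25 business days lands on 2015-12-30.
2015-12-30 falls on a Wednesday, which is a business day, so no adjustment is needed.
Deadline: 2015-12-30.

2015-12-30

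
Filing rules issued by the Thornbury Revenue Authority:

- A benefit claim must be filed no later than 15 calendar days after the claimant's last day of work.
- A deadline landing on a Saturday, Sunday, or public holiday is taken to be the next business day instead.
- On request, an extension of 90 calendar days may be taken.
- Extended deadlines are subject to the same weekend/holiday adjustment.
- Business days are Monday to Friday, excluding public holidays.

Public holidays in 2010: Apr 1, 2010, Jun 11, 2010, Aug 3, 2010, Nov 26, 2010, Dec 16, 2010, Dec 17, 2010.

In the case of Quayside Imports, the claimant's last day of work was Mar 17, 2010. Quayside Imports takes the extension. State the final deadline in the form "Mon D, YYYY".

Trigger date Mar 17, 2010 + 15 calendar days = Apr 1, 2010.
Apr 1, 2010 is a listed holiday; the next business day is Apr 2, 2010 (Friday).
Applying the 90-calendar-day extension: Apr 2, 2010 + 90 days = Jul 1, 2010.
Jul 1, 2010 falls on a Thursday, which is a business day, so no adjustment is needed.
Deadline: Jul 1, 2010.

Jul 1, 2010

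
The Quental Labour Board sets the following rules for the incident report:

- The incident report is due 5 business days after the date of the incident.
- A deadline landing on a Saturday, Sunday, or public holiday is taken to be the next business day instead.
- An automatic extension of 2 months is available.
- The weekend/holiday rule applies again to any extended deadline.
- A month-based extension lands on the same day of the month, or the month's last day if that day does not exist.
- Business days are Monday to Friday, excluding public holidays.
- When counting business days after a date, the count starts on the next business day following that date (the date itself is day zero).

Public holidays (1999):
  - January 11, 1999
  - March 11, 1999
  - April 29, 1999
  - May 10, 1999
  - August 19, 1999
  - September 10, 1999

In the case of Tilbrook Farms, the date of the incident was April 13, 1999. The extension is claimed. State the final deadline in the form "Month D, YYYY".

Starting the day after April 13, 1999 and counting 5 business days lands on April 20, 1999.
April 20, 1999 falls on a Tuesday, which is a business day, so no adjustment is needed.
Applying the 2 months extension: 2 months after April 20, 1999 is June 20, 1999.
June 20, 1999 is a Sunday; the next business day is June 21, 1999 (Monday).
Final deadline: June 21, 1999.

June 21, 1999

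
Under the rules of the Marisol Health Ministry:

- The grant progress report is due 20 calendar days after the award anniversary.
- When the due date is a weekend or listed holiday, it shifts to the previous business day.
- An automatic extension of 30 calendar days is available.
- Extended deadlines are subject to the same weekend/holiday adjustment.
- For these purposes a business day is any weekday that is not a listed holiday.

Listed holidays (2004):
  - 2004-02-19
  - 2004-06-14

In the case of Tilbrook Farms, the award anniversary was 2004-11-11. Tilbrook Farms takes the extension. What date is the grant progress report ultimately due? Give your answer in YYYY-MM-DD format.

20 calendar days after 2004-11-11 is 2004-12-01.
2004-12-01 falls on a Wednesday, which is a business day, so no adjustment is needed.
Applying the 30-calendar-day extension: 2004-12-01 + 30 days = 2004-12-31.
2004-12-31 falls on a Friday, which is a business day, so no adjustment is needed.
The final due date is 2004-12-31.

2004-12-31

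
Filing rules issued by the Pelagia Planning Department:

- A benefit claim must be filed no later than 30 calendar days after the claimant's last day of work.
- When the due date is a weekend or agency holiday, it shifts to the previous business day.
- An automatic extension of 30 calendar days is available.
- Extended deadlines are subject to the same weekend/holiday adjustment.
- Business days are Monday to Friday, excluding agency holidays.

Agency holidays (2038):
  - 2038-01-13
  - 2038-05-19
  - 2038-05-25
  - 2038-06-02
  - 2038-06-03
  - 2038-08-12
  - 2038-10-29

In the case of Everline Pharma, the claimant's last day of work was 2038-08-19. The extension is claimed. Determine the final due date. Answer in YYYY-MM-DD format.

2038-10-15

Adding 30 calendar days to 2038-08-19 gives 2038-09-18.
2038-09-18 is a Saturday; the preceding business day is 2038-09-17 (Friday).
With the 30-day extension, 2038-09-17 becomes 2038-10-17.
Because 2038-10-17 is a Sunday, the deadline becomes 2038-10-15 (Friday).
The final due date is 2038-10-15.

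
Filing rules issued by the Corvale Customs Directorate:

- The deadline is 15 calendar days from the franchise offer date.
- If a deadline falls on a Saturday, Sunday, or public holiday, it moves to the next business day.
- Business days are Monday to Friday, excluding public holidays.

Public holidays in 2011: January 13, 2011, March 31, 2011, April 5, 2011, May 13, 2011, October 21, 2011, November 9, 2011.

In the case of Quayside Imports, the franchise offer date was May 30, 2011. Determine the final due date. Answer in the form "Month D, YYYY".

Trigger date May 30, 2011 + 15 calendar days = June 14, 2011.
Since June 14, 2011 is a Tuesday and not a holiday, the date is unchanged.
So the filing is due June 14, 2011.

June 14, 2011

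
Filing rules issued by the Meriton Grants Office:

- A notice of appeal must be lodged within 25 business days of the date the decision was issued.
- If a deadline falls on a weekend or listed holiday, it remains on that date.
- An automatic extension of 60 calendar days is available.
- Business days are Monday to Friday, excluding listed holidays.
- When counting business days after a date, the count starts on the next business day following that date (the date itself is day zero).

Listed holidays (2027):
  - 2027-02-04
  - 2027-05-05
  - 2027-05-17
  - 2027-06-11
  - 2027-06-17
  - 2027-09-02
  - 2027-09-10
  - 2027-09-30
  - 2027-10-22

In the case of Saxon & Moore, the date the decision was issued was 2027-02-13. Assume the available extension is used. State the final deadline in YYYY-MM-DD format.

Starting the day after 2027-02-13 and counting 25 business days lands on 2027-03-19.
2027-03-19 is a Friday; no weekend or holiday adjustment applies.
Add the 60 calendar-day extension to 2027-03-19: 2027-05-18.
2027-05-18 is a Tuesday; no weekend or holiday adjustment applies.
Final deadline: 2027-05-18.

2027-05-18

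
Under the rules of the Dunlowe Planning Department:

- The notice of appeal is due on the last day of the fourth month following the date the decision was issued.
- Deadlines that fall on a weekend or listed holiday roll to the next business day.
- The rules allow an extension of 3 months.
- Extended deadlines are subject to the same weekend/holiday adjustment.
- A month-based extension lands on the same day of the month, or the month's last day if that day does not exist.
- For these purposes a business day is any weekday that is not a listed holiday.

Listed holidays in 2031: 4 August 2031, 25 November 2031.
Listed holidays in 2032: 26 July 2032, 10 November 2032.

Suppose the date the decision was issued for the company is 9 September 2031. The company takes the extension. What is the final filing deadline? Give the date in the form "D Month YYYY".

3 May 2032

4 months after 9 September 2031 is January 2032; that month ends on 31 January 2032.
31 January 2032 is a Saturday; the next business day is 2 February 2032 (Monday).
Applying the 3 months extension: 3 months after 2 February 2032 is 2 May 2032.
2 May 2032 is a Sunday, so it moves to the next business day, 3 May 2032 (Monday).
So the filing is due 3 May 2032.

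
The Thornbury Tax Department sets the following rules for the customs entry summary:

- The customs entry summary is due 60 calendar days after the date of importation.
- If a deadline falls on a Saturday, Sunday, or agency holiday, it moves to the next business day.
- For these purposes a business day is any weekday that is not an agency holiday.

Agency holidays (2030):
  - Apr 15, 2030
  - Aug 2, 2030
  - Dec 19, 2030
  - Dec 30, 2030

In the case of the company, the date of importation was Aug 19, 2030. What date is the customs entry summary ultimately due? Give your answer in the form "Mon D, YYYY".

Oct 18, 2030

Trigger date Aug 19, 2030 + 60 calendar days = Oct 18, 2030.
Since Oct 18, 2030 is a Friday and not a holiday, the date is unchanged.
Deadline: Oct 18, 2030.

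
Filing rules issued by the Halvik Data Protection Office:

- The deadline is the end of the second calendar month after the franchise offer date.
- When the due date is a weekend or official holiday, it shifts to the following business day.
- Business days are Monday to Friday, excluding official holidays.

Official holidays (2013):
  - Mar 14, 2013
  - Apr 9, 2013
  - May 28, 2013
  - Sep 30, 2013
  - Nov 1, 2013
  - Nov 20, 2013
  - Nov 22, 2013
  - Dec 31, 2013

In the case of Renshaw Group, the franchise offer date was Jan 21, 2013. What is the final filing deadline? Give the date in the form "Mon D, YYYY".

Apr 1, 2013

2 months after Jan 21, 2013 falls in March 2013; the last day of that month is Mar 31, 2013.
Mar 31, 2013 is a Sunday; the next business day is Apr 1, 2013 (Monday).
Final deadline: Apr 1, 2013.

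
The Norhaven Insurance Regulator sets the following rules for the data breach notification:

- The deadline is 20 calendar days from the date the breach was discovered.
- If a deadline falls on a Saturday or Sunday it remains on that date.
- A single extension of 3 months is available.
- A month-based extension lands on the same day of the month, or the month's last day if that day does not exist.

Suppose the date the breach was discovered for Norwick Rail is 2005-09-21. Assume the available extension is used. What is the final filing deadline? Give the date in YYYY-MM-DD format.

Trigger date 2005-09-21 + 20 calendar days = 2005-10-11.
2005-10-11 is a Tuesday; no weekend or holiday adjustment applies.
The 3 months extension carries 2005-10-11 to 2006-01-11.
2006-01-11 is a Wednesday; no weekend or holiday adjustment applies.
Final deadline: 2006-01-11.

2006-01-11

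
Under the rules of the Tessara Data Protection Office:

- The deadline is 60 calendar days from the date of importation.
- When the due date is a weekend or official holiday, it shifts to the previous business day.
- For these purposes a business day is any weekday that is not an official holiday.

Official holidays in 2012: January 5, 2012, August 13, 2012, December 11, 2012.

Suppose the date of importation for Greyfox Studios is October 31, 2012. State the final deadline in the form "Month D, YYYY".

December 28, 2012

Trigger date October 31, 2012 + 60 calendar days = December 30, 2012.
December 30, 2012 is a Sunday; the preceding business day is December 28, 2012 (Friday).
Final deadline: December 28, 2012.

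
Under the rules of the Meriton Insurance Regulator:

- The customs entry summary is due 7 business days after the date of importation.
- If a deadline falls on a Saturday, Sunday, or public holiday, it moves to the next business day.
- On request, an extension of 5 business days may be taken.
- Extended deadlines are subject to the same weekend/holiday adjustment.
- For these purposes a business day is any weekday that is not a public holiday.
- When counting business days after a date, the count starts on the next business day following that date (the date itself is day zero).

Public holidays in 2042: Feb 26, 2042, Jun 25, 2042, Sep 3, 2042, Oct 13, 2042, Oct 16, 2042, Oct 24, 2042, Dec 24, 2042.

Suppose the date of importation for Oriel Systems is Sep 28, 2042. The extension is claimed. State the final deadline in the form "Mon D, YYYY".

7 business days after Sep 28, 2042, excluding weekends and holidays, is Oct 7, 2042.
Oct 7, 2042 is a Tuesday and not a listed holiday, so it stands.
The 5-business-day extension runs from Oct 7, 2042 to Oct 15, 2042.
Since Oct 15, 2042 is a Wednesday and not a holiday, the date is unchanged.
So the filing is due Oct 15, 2042.

Oct 15, 2042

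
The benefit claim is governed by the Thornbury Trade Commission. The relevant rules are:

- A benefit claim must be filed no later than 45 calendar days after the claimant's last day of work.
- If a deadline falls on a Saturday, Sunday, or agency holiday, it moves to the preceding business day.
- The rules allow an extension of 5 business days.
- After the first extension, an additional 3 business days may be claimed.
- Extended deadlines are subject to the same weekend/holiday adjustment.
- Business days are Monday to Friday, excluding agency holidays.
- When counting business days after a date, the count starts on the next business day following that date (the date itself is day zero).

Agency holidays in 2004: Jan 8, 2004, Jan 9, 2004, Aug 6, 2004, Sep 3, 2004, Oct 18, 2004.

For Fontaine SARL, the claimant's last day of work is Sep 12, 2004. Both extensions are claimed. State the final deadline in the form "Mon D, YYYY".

Nov 8, 2004

Trigger date Sep 12, 2004 + 45 calendar days = Oct 27, 2004.
Oct 27, 2004 (Wednesday) is already a business day.
Counting 5 further business days from Oct 27, 2004 reaches Nov 3, 2004.
Nov 3, 2004 (Wednesday) is already a business day.
Counting 3 further business days from Nov 3, 2004 reaches Nov 8, 2004.
Nov 8, 2004 is a Monday and not a listed holiday, so it stands.
Final deadline: Nov 8, 2004.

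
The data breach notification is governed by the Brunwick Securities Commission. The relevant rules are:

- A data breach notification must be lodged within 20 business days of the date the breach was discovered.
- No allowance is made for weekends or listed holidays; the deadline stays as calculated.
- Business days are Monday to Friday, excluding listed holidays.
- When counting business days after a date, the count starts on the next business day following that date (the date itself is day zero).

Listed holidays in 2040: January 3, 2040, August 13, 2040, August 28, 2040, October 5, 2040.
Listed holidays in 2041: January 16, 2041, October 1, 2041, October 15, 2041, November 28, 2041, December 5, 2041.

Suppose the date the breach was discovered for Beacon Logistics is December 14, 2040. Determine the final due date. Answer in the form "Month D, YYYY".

Starting the day after December 14, 2040 and counting 20 business days lands on January 11, 2041.
No adjustment is made for weekends or holidays, so January 11, 2041 stands.
So the filing is due January 11, 2041.

January 11, 2041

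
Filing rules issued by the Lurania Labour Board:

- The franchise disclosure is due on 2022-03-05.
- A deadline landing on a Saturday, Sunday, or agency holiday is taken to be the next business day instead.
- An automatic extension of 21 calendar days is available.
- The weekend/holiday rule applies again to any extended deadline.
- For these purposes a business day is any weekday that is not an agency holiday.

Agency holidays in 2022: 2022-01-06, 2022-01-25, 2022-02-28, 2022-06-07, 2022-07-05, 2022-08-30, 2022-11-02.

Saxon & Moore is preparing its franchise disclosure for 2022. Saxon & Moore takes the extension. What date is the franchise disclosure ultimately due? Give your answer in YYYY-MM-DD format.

2022-03-28

The statutory due date is 2022-03-05.
2022-03-05 falls on a Saturday. Rolling to the next business day gives 2022-03-07, a Monday.
The 21-calendar-day extension moves the deadline from 2022-03-07 to 2022-03-28.
2022-03-28 is a Monday and not a listed holiday, so it stands.
Final deadline: 2022-03-28.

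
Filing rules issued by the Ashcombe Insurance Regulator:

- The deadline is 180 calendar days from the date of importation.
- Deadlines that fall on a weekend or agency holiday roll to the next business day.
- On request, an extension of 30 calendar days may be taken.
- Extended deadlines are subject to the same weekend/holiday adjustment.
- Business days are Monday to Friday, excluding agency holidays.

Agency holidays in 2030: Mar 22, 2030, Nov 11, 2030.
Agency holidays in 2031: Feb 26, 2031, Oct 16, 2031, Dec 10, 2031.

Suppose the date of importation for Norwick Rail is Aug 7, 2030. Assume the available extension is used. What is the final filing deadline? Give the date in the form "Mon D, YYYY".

Mar 5, 2031

Trigger date Aug 7, 2030 + 180 calendar days = Feb 3, 2031.
Since Feb 3, 2031 is a Monday and not a holiday, the date is unchanged.
Add the 30 calendar-day extension to Feb 3, 2031: Mar 5, 2031.
Since Mar 5, 2031 is a Wednesday and not a holiday, the date is unchanged.
So the filing is due Mar 5, 2031.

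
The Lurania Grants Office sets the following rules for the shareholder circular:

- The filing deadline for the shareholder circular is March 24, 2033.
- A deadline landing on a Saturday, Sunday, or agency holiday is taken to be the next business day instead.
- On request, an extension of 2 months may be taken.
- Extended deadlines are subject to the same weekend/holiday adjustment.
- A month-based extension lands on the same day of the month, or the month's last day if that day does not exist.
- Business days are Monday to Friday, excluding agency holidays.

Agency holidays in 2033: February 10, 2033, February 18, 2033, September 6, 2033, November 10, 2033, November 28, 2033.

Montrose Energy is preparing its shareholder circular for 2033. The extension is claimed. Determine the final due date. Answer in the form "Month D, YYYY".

May 24, 2033

The statutory due date is March 24, 2033.
March 24, 2033 is a Thursday and not a listed holiday, so it stands.
Applying the 2 months extension: 2 months after March 24, 2033 is May 24, 2033.
Since May 24, 2033 is a Tuesday and not a holiday, the date is unchanged.
The final due date is May 24, 2033.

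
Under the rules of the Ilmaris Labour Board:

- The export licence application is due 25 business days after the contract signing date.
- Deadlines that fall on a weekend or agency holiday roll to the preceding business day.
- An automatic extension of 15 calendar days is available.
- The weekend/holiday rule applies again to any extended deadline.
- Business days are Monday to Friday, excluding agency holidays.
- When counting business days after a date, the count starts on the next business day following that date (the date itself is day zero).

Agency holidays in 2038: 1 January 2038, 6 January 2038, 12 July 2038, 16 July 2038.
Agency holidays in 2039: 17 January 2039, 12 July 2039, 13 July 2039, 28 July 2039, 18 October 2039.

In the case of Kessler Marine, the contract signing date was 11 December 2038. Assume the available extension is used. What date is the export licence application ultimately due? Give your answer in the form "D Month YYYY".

Starting the day after 11 December 2038 and counting 25 business days lands on 14 January 2039.
14 January 2039 falls on a Friday, which is a business day, so no adjustment is needed.
The 15-calendar-day extension moves the deadline from 14 January 2039 to 29 January 2039.
29 January 2039 is a Saturday, so it moves to the preceding business day, 28 January 2039 (Friday).
Deadline: 28 January 2039.

28 January 2039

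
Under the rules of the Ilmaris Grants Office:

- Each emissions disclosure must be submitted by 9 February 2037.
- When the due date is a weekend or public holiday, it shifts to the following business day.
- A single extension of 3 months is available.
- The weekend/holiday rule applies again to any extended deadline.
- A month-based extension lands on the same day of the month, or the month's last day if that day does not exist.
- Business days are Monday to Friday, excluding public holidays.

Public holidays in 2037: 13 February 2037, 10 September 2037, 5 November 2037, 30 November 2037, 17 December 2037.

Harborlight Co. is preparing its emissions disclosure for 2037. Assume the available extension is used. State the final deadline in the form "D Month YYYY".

11 May 2037

Start from the fixed due date, 9 February 2037.
9 February 2037 is a Monday and not a listed holiday, so it stands.
Add 3 months to 9 February 2037: 9 May 2037.
Because 9 May 2037 is a Saturday, the deadline becomes 11 May 2037 (Monday).
Deadline: 11 May 2037.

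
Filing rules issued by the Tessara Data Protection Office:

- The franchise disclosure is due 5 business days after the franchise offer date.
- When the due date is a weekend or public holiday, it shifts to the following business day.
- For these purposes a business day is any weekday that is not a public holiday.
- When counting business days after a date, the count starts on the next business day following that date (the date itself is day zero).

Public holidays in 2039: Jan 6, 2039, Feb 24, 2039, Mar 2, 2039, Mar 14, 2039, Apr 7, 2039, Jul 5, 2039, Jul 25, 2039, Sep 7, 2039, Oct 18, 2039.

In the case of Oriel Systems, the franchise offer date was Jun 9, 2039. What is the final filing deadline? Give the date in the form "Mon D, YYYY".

Jun 16, 2039

Counting 5 business days after Jun 9, 2039 (skipping weekends and listed holidays) reaches Jun 16, 2039.
Jun 16, 2039 (Thursday) is already a business day.
The final due date is Jun 16, 2039.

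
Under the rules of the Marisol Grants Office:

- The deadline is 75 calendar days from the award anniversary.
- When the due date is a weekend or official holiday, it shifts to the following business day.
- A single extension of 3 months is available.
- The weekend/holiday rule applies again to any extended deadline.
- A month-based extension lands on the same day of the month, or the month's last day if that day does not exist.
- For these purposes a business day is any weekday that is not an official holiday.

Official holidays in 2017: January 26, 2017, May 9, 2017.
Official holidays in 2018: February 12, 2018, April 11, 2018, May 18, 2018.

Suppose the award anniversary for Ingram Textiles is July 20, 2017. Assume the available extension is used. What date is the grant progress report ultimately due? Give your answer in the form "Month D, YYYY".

From July 20, 2017, 75 calendar days later is October 3, 2017.
October 3, 2017 is a Tuesday and not a listed holiday, so it stands.
Add 3 months to October 3, 2017: January 3, 2018.
January 3, 2018 is a Wednesday and not a listed holiday, so it stands.
The final due date is January 3, 2018.

January 3, 2018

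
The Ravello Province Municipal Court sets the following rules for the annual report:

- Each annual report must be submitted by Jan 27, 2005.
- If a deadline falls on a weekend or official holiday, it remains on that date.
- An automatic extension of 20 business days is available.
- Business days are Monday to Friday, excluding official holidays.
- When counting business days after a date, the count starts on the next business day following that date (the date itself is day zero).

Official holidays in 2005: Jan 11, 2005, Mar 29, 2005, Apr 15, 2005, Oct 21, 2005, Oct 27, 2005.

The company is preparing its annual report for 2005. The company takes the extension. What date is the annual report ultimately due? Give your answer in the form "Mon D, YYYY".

The stated deadline is Jan 27, 2005.
Jan 27, 2005 falls on a Thursday. The rules make no weekend/holiday allowance, so it remains Jan 27, 2005.
Applying the 20-business-day extension: 20 business days after Jan 27, 2005 is Feb 24, 2005.
Feb 24, 2005 is a Thursday; no weekend or holiday adjustment applies.
The final due date is Feb 24, 2005.

Feb 24, 2005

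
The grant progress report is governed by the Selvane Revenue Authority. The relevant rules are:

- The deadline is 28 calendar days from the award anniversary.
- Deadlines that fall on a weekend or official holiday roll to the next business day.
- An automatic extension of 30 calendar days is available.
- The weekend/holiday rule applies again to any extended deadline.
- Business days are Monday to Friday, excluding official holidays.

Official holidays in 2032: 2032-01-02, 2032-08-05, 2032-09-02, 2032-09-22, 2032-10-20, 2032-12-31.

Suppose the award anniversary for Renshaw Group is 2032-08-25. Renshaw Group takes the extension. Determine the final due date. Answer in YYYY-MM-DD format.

2032-10-25

Adding 28 calendar days to 2032-08-25 gives 2032-09-22.
Because 2032-09-22 is a listed holiday, the deadline becomes 2032-09-23 (Thursday).
Applying the 30-calendar-day extension: 2032-09-23 + 30 days = 2032-10-23.
2032-10-23 is a Saturday; the next business day is 2032-10-25 (Monday).
Final deadline: 2032-10-25.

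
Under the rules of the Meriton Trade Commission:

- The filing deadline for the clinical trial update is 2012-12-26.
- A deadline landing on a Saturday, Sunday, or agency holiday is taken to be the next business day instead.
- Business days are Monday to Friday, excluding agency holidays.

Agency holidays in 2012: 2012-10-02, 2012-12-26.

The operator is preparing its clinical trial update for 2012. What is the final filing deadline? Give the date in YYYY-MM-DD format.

Start from the fixed due date, 2012-12-26.
2012-12-26 falls on a listed holiday. Rolling to the next business day gives 2012-12-27, a Thursday.
Final deadline: 2012-12-27.

2012-12-27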